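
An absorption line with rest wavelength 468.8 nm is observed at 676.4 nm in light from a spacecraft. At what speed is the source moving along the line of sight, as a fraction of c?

0.351c

λ'/λ₀ = 1.4428 > 1 (redshift), so the source is receding.
λ'/λ₀ = √((1 + β)/(1 − β)) for a receding source ⇒ β = (r² − 1)/(r² + 1) with r = λ'/λ₀.
β = (2.0818 − 1)/(2.0818 + 1) ≈ 0.351.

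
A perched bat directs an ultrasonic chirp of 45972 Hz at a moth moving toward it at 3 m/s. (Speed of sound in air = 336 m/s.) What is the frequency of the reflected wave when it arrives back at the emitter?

At the moth (a moving observer), f₁ = f₀ · (v + u)/v = 45972 × 339/336 ≈ 46382 Hz.
On reflection it acts as a source moving toward the stationary detector: f₂ = f₁ · v/(v − u) = 46382 × 336/333 ≈ 46800 Hz.

46800 Hz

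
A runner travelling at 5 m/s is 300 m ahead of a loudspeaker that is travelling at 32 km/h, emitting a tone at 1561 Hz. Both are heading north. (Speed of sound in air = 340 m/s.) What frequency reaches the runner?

1579 Hz

32 km/h = 8.889 m/s.
The runner is ahead, so the loudspeaker is moving toward it while the runner is moving away from the loudspeaker.
With source approaching and observer receding, f' = f · (v − v_o)/(v − v_s).
f' = 1561 × (340 − 5)/(340 − 8.889) = 1561 × 335/331.11 ≈ 1579 Hz.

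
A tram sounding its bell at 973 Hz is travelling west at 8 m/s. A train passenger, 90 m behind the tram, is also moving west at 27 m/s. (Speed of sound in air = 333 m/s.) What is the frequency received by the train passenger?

The train passenger is behind, so the tram is moving away from it while the train passenger is moving toward the tram.
Both move, so f' = f · (v + v_o)/(v + v_s).
f' = 973 × (333 + 27)/(333 + 8) = 973 × 360/341 ≈ 1027 Hz.

1027 Hz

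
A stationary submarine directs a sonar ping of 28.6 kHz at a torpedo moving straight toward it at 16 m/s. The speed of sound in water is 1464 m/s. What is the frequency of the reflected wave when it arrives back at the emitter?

At the torpedo (a moving observer), f₁ = f₀ · (v + u)/v = 28.6 × 1480/1464 ≈ 28.9 kHz.
The reflection then acts as a moving source: f₂ = f₁ · v/(v − u) ≈ 29.2 kHz.
Equivalently f₂ = f₀ · (v + u)/(v − u).

29.2 kHz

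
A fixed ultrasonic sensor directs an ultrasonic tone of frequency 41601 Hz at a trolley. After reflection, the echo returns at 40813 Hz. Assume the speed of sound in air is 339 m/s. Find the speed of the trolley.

3.2 m/s

Double Doppler shift off a moving reflector: f₂ = f₀ · (v + u)/(v − u) (u > 0 toward emitter).
Rearranging, u = v · (f₂ − f₀)/(f₂ + f₀) = 339 × -788/82414 ≈ -3.2 m/s.
So the trolley is moving at 3.2 m/s away from the emitter.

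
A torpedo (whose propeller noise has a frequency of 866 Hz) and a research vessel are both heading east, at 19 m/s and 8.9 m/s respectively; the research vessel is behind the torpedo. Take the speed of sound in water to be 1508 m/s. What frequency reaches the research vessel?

860 Hz

The research vessel is behind, so the torpedo is moving away from it while the research vessel is moving toward the torpedo.
Both move, so f' = f · (v + v_o)/(v + v_s).
f' = 866 × (1508 + 8.9)/(1508 + 19) = 866 × 1516.9/1527 ≈ 860 Hz.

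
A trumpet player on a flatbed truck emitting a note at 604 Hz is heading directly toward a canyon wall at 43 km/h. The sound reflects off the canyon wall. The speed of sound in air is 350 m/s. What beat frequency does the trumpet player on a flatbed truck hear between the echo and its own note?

43 km/h = 11.94 m/s.
The canyon wall receives the sound from a moving source: f₁ = f₀ · v/(v − v_e) = 604 × 350/338.06 ≈ 625.3 Hz.
On the return leg the trumpet player on a flatbed truck is a moving observer: f₂ = f₁ · (v + v_e)/v = 625.3 × 361.94/350 ≈ 646.7 Hz.
Equivalently f₂ = f₀ · (v + v_e)/(v − v_e).
Beat against the emitted tone: |f₂ − f₀| = 2v_e·f₀/(v − v_e) = 2 × 11.94 × 604/338.06 ≈ 42.7 Hz.

42.7 Hz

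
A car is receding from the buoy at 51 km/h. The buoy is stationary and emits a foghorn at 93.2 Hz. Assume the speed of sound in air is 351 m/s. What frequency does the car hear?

89 Hz

51 km/h = 14.17 m/s.
Only the observer moves, away from the source, so f' = f · (v − v_o)/v.
f' = 93.2 × (351 − 14.17)/351 = 93.2 × 336.83/351 ≈ 89 Hz.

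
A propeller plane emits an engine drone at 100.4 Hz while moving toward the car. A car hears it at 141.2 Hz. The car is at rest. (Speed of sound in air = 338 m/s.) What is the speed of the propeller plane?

98 m/s

f' = f · v/(v − v_s) ⇒ v_s = v · |1 − f/f'|.
v_s = 338 × |1 − 100.4/141.2| = 338 × 0.289 ≈ 98 m/s.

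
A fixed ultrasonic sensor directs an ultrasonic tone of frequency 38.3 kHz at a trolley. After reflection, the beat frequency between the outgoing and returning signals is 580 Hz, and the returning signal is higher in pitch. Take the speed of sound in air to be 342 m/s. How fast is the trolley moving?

Double Doppler shift off a moving reflector: f₂ = f₀ · (v + u)/(v − u) (u > 0 toward emitter).
Returning signal is higher, so f₂ = f₀ + Δf = 38300 + 580 = 38880 Hz.
Rearranging, u = v · (f₂ − f₀)/(f₂ + f₀) = 342 × 580/77180 ≈ 2.57 m/s.
So the trolley is moving at 2.57 m/s toward the emitter.

2.57 m/s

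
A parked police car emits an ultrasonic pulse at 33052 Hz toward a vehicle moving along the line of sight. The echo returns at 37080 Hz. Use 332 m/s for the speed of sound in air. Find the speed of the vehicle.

19.1 m/s

Double Doppler shift off a moving reflector: f₂ = f₀ · (v + u)/(v − u) (u > 0 toward emitter).
Rearranging, u = v · (f₂ − f₀)/(f₂ + f₀) = 332 × 4028/70132 ≈ 19.1 m/s.
So the vehicle is moving at 19.1 m/s toward the emitter.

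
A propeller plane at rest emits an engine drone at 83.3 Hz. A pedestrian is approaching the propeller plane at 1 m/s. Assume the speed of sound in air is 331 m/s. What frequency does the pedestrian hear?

Only the observer moves, toward the source, so f' = f · (v + v_o)/v.
f' = 83.3 × (331 + 1)/331 = 83.3 × 332/331 ≈ 84 Hz.

84 Hz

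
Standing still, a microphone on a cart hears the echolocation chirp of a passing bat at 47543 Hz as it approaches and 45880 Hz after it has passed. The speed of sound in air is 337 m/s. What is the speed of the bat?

6.0 m/s

f₁/f₂ = (v + v_s)/(v − v_s), so v_s = v · (f₁ − f₂)/(f₁ + f₂).
v_s = 337 × (47543 − 45880)/(47543 + 45880) = 337 × 1663/93423 ≈ 6.0 m/s.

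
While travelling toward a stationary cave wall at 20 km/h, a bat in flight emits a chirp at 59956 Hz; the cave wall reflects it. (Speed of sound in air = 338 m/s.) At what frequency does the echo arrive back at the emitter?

61960 Hz

20 km/h = 5.556 m/s.
The cave wall receives the sound from a moving source: f₁ = f₀ · v/(v − v_e) = 59956 × 338/332.44 ≈ 60958 Hz.
On the return leg the bat in flight is a moving observer: f₂ = f₁ · (v + v_e)/v = 60958 × 343.56/338 ≈ 61960 Hz.
Equivalently f₂ = f₀ · (v + v_e)/(v − v_e).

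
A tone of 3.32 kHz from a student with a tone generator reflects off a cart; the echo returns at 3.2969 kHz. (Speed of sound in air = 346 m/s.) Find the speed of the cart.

Double Doppler shift off a moving reflector: f₂ = f₀ · (v + u)/(v − u) (u > 0 toward emitter).
Rearranging, u = v · (f₂ − f₀)/(f₂ + f₀) = 346 × -0.0231/6.6169 ≈ -1.21 m/s.
So the cart is moving at 1.21 m/s away from the emitter.

1.21 m/s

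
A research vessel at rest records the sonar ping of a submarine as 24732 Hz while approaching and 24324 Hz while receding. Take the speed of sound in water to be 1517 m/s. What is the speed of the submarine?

12.6 m/s

f₁/f₂ = (v + v_s)/(v − v_s), so v_s = v · (f₁ − f₂)/(f₁ + f₂).
v_s = 1517 × (24732 − 24324)/(24732 + 24324) = 1517 × 408/49056 ≈ 12.6 m/s.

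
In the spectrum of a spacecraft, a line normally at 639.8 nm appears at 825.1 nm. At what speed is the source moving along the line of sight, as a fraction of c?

λ'/λ₀ = 1.2896 > 1 (redshift), so the source is receding.
λ'/λ₀ = √((1 + β)/(1 − β)) for a receding source ⇒ β = (r² − 1)/(r² + 1) with r = λ'/λ₀.
β = (1.6631 − 1)/(1.6631 + 1) ≈ 0.249.

0.249c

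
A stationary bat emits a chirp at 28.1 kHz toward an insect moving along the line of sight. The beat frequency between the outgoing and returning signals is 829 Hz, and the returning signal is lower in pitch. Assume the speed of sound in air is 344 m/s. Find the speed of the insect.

Double Doppler shift off a moving reflector: f₂ = f₀ · (v + u)/(v − u) (u > 0 toward emitter).
Returning signal is lower, so f₂ = f₀ − Δf = 28100 − 829 = 27271 Hz.
Rearranging, u = v · (f₂ − f₀)/(f₂ + f₀) = 344 × -829/55371 ≈ -5.2 m/s.
So the insect is moving at 5.2 m/s away from the emitter.

5.2 m/s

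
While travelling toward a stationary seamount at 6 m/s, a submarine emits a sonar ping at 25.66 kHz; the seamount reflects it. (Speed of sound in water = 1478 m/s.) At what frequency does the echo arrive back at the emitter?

25.9 kHz

The seamount receives the sound from a moving source: f₁ = f₀ · v/(v − v_e) = 25.66 × 1478/1472 ≈ 25.8 kHz.
On the return leg the submarine is a moving observer: f₂ = f₁ · (v + v_e)/v = 25.8 × 1484/1478 ≈ 25.9 kHz.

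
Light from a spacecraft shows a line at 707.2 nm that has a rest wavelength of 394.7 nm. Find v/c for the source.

0.525c

λ'/λ₀ = 1.7917 > 1 (redshift), so the source is receding.
λ'/λ₀ = √((1 + β)/(1 − β)) for a receding source ⇒ β = (r² − 1)/(r² + 1) with r = λ'/λ₀.
β = (3.2103 − 1)/(3.2103 + 1) ≈ 0.525.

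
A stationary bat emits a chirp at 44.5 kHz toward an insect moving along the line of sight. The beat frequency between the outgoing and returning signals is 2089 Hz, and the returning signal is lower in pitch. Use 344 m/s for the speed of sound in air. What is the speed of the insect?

Double Doppler shift off a moving reflector: f₂ = f₀ · (v + u)/(v − u) (u > 0 toward emitter).
Returning signal is lower, so f₂ = f₀ − Δf = 44500 − 2089 = 42411 Hz.
Rearranging, u = v · (f₂ − f₀)/(f₂ + f₀) = 344 × -2089/86911 ≈ -8.3 m/s.
So the insect is moving at 8.3 m/s away from the emitter.

8.3 m/s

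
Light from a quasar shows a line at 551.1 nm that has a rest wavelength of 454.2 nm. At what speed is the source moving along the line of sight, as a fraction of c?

0.191

λ'/λ₀ = 1.2133 > 1 (redshift), so the source is receding.
λ'/λ₀ = √((1 + β)/(1 − β)) for a receding source ⇒ β = (r² − 1)/(r² + 1) with r = λ'/λ₀.
β = (1.4722 − 1)/(1.4722 + 1) ≈ 0.191.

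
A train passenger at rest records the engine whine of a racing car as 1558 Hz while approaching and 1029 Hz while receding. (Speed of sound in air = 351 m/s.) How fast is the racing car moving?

f₁/f₂ = (v + v_s)/(v − v_s), so v_s = v · (f₁ − f₂)/(f₁ + f₂).
v_s = 351 × (1558 − 1029)/(1558 + 1029) = 351 × 529/2587 ≈ 72 m/s.

72 m/s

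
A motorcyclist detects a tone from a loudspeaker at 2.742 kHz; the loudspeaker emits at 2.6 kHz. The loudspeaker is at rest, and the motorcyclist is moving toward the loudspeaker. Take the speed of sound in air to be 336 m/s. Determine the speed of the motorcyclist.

18.4 m/s

f' = f · (v + v_o)/v ⇒ v_o = v · |f'/f − 1|.
v_o = 336 × |2.742/2.6 − 1| = 336 × 0.05462 ≈ 18.4 m/s.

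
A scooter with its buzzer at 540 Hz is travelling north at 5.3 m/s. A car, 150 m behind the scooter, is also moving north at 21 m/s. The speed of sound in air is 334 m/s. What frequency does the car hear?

565 Hz

The car is behind, so the scooter is moving away from it while the car is moving toward the scooter.
General Doppler shift: f' = f · (v + v_o)/(v + v_s).
f' = 540 × (334 + 21)/(334 + 5.3) = 540 × 355/339.3 ≈ 565 Hz.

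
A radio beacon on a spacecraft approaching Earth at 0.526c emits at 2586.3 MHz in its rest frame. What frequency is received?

4640.5 MHz

Relativistic Doppler for frequency: f' = f₀ · √((1 + β)/(1 − β)).
f' = 2586.3 × √(1.5260/0.4740) = 2586.3 × 1.79427 ≈ 4640.5 MHz.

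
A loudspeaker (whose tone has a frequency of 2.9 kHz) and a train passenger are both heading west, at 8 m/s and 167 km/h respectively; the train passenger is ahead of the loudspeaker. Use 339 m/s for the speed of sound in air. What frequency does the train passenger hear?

2.56 kHz

167 km/h = 46.39 m/s.
The train passenger is ahead, so the loudspeaker is moving toward it while the train passenger is moving away from the loudspeaker.
With source approaching and observer receding, f' = f · (v − v_o)/(v − v_s).
f' = 2.9 × (339 − 46.39)/(339 − 8) = 2.9 × 292.61/331 ≈ 2.56 kHz.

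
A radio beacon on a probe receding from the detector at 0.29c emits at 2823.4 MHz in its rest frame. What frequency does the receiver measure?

2094.6 MHz

Relativistic Doppler for frequency: f' = f₀ · √((1 − β)/(1 + β)).
f' = 2823.4 × √(0.7100/1.2900) = 2823.4 × 0.74188 ≈ 2094.6 MHz.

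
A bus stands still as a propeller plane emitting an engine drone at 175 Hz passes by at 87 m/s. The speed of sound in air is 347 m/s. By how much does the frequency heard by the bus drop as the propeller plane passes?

93.6 Hz

Approaching: f₁ = f · v/(v − v_s) = 175 × 347/260 ≈ 233.6 Hz.
Receding: f₂ = f · v/(v + v_s) = 175 × 347/434 ≈ 139.9 Hz.
Drop: f₁ − f₂ = 2f·v·v_s/(v² − v_s²) = 2 × 175 × 347 × 87/(347² − 87²) ≈ 93.6 Hz.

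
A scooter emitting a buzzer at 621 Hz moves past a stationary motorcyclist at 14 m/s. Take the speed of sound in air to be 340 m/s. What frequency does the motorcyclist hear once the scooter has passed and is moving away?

596 Hz

Receding: f₂ = f · v/(v + v_s) = 621 × 340/354 ≈ 596 Hz.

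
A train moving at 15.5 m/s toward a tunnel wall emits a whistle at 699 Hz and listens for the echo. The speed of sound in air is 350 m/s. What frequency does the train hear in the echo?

764 Hz

The tunnel wall receives the sound from a moving source: f₁ = f₀ · v/(v − v_e) = 699 × 350/334.5 ≈ 731 Hz.
On the return leg the train is a moving observer: f₂ = f₁ · (v + v_e)/v = 731 × 365.5/350 ≈ 764 Hz.
Equivalently f₂ = f₀ · (v + v_e)/(v − v_e).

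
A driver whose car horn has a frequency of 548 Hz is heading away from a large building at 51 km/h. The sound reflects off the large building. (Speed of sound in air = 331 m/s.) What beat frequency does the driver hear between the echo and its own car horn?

51 km/h = 14.17 m/s.
The large building receives the sound from a moving source: f₁ = f₀ · v/(v + v_e) = 548 × 331/345.17 ≈ 525.5 Hz.
On the return leg the driver is a moving observer: f₂ = f₁ · (v − v_e)/v = 525.5 × 316.83/331 ≈ 503.0 Hz.
Beat against the emitted tone: |f₂ − f₀| = 2v_e·f₀/(v + v_e) = 2 × 14.17 × 548/345.17 ≈ 45.0 Hz.

45.0 Hz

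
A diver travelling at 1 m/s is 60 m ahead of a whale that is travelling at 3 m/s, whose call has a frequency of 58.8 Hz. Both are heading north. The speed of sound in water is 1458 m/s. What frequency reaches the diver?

58.9 Hz

The diver is ahead, so the whale is moving toward it while the diver is moving away from the whale.
General Doppler shift: f' = f · (v − v_o)/(v − v_s).
f' = 58.8 × (1458 − 1)/(1458 − 3) = 58.8 × 1457/1455 ≈ 58.9 Hz.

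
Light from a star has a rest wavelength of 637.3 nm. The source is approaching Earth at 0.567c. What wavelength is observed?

Relativistic Doppler for wavelength: λ' = λ₀ · √((1 − β)/(1 + β)).
λ' = 637.3 × √(0.4330/1.5670) = 637.3 × 0.52567 ≈ 335.0 nm.

335.0 nm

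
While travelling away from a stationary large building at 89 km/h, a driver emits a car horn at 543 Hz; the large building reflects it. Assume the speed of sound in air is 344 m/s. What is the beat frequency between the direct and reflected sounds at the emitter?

73 Hz

89 km/h = 24.72 m/s.
The large building receives the sound from a moving source: f₁ = f₀ · v/(v + v_e) = 543 × 344/368.72 ≈ 506.6 Hz.
On the return leg the driver is a moving observer: f₂ = f₁ · (v − v_e)/v = 506.6 × 319.28/344 ≈ 470.2 Hz.
Equivalently f₂ = f₀ · (v − v_e)/(v + v_e).
Beat against the emitted tone: |f₂ − f₀| = 2v_e·f₀/(v + v_e) = 2 × 24.72 × 543/368.72 ≈ 73 Hz.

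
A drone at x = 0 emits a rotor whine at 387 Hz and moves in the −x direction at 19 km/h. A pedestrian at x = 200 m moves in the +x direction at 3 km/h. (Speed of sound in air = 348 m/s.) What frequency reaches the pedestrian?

380 Hz

19 km/h = 5.278 m/s; 3 km/h = 0.8333 m/s.
The observer lies on the +x side, so the source is heading away from the observer and the observer is heading away from the source.
General Doppler shift: f' = f · (v − v_o)/(v + v_s).
f' = 387 × (348 − 0.8333)/(348 + 5.278) = 387 × 347.17/353.28 ≈ 380 Hz.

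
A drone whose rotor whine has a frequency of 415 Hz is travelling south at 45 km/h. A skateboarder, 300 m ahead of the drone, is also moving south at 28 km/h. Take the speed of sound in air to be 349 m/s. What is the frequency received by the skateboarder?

421 Hz

45 km/h = 12.5 m/s; 28 km/h = 7.778 m/s.
The skateboarder is ahead, so the drone is moving toward it while the skateboarder is moving away from the drone.
General Doppler shift: f' = f · (v − v_o)/(v − v_s).
f' = 415 × (349 − 7.778)/(349 − 12.5) = 415 × 341.22/336.5 ≈ 421 Hz.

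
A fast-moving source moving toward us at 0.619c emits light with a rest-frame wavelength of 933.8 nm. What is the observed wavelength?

453.0 nm

Relativistic Doppler for wavelength: λ' = λ₀ · √((1 − β)/(1 + β)).
λ' = 933.8 × √(0.3810/1.6190) = 933.8 × 0.48511 ≈ 453.0 nm.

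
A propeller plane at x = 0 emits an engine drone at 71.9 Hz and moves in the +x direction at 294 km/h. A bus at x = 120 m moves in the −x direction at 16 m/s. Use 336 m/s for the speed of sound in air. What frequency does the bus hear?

100 Hz

294 km/h = 81.67 m/s.
The observer lies on the +x side, so the source is heading toward the observer and the observer is heading toward the source.
With source approaching and observer approaching, f' = f · (v + v_o)/(v − v_s).
f' = 71.9 × (336 + 16)/(336 − 81.67) = 71.9 × 352/254.33 ≈ 100 Hz.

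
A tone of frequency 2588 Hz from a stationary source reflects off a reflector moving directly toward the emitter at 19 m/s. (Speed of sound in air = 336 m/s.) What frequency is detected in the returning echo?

The reflector first receives the wave as a moving observer: f₁ = f₀ · (v + u)/v = 2588 × (336 + 19)/336 ≈ 2734 Hz.
The reflection then acts as a moving source: f₂ = f₁ · v/(v − u) ≈ 2898 Hz.

2898 Hz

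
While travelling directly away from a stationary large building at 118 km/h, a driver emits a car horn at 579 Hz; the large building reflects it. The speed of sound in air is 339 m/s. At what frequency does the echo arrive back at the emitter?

118 km/h = 32.78 m/s.
The large building receives the sound from a moving source: f₁ = f₀ · v/(v + v_e) = 579 × 339/371.78 ≈ 528 Hz.
On the return leg the driver is a moving observer: f₂ = f₁ · (v − v_e)/v = 528 × 306.22/339 ≈ 477 Hz.
Equivalently f₂ = f₀ · (v − v_e)/(v + v_e).

477 Hz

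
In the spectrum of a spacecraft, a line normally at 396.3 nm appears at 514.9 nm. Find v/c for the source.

λ'/λ₀ = 1.2993 > 1 (redshift), so the source is receding.
λ'/λ₀ = √((1 + β)/(1 − β)) for a receding source ⇒ β = (r² − 1)/(r² + 1) with r = λ'/λ₀.
β = (1.6881 − 1)/(1.6881 + 1) ≈ 0.256.

0.256c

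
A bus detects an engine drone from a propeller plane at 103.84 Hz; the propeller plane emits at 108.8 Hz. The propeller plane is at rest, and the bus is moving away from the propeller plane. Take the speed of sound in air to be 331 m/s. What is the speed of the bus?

15.1 m/s

f' = f · (v − v_o)/v ⇒ v_o = v · |f'/f − 1|.
v_o = 331 × |103.84/108.8 − 1| = 331 × 0.04559 ≈ 15.1 m/s.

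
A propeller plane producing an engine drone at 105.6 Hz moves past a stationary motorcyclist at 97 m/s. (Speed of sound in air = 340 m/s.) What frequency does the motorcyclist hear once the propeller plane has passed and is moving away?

82 Hz

Receding: f₂ = f · v/(v + v_s) = 105.6 × 340/437 ≈ 82 Hz.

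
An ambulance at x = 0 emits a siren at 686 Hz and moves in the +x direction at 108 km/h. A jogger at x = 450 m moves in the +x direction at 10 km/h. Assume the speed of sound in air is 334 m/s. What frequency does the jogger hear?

747 Hz

108 km/h = 30 m/s; 10 km/h = 2.778 m/s.
The observer lies on the +x side, so the source is heading toward the observer and the observer is heading away from the source.
With source approaching and observer receding, f' = f · (v − v_o)/(v − v_s).
f' = 686 × (334 − 2.778)/(334 − 30) = 686 × 331.22/304 ≈ 747 Hz.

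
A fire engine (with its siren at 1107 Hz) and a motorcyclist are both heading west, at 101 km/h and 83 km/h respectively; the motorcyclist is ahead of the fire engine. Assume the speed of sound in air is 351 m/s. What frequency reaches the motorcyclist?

1124 Hz

101 km/h = 28.06 m/s; 83 km/h = 23.06 m/s.
The motorcyclist is ahead, so the fire engine is moving toward it while the motorcyclist is moving away from the fire engine.
With source approaching and observer receding, f' = f · (v − v_o)/(v − v_s).
f' = 1107 × (351 − 23.06)/(351 − 28.06) = 1107 × 327.94/322.94 ≈ 1124 Hz.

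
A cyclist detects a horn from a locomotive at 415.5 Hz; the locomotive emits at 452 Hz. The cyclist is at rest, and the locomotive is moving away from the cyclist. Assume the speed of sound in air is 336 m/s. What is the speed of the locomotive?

f' = f · v/(v + v_s) ⇒ v_s = v · |1 − f/f'|.
v_s = 336 × |1 − 452/415.5| = 336 × 0.08785 ≈ 30 m/s.

30 m/s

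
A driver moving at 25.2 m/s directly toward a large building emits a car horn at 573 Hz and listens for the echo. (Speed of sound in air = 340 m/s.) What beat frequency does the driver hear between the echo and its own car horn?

The large building receives the sound from a moving source: f₁ = f₀ · v/(v − v_e) = 573 × 340/314.8 ≈ 618.9 Hz.
On the return leg the driver is a moving observer: f₂ = f₁ · (v + v_e)/v = 618.9 × 365.2/340 ≈ 664.7 Hz.
Beat against the emitted tone: |f₂ − f₀| = 2v_e·f₀/(v − v_e) = 2 × 25.2 × 573/314.8 ≈ 92 Hz.

92 Hz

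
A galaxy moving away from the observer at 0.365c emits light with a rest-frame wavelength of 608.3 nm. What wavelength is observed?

Relativistic Doppler for wavelength: λ' = λ₀ · √((1 + β)/(1 − β)).
λ' = 608.3 × √(1.3650/0.6350) = 608.3 × 1.46615 ≈ 891.9 nm.

891.9 nm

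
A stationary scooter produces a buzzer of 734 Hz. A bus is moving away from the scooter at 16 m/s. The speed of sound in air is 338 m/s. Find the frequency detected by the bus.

Only the observer moves, away from the source, so f' = f · (v − v_o)/v.
f' = 734 × (338 − 16)/338 = 734 × 322/338 ≈ 699 Hz.

699 Hz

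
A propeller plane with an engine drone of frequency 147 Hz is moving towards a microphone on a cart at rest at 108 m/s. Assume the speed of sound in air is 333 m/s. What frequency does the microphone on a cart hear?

Only the source moves, toward the listener, so f' = f · v/(v − v_s).
f' = 147 × 333/(333 − 108) = 147 × 333/225 ≈ 218 Hz.

218 Hz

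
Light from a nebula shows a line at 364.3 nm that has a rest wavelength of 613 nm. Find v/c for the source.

0.478c

λ'/λ₀ = 0.5943 < 1 (blueshift), so the source is approaching.
λ'/λ₀ = √((1 − β)/(1 + β)) for an approaching source ⇒ β = (1 − r²)/(1 + r²) with r = λ'/λ₀.
β = (1 − 0.3532)/(1 + 0.3532) ≈ 0.478.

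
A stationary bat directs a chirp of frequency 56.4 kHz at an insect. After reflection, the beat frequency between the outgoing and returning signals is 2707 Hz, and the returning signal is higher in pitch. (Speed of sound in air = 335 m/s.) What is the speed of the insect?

7.9 m/s

Double Doppler shift off a moving reflector: f₂ = f₀ · (v + u)/(v − u) (u > 0 toward emitter).
Returning signal is higher, so f₂ = f₀ + Δf = 56400 + 2707 = 59107 Hz.
Rearranging, u = v · (f₂ − f₀)/(f₂ + f₀) = 335 × 2707/115507 ≈ 7.9 m/s.
So the insect is moving at 7.9 m/s toward the emitter.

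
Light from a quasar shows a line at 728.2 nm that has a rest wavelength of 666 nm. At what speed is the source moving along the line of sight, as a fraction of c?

λ'/λ₀ = 1.0934 > 1 (redshift), so the source is receding.
λ'/λ₀ = √((1 + β)/(1 − β)) for a receding source ⇒ β = (r² − 1)/(r² + 1) with r = λ'/λ₀.
β = (1.1955 − 1)/(1.1955 + 1) ≈ 0.089.

0.089c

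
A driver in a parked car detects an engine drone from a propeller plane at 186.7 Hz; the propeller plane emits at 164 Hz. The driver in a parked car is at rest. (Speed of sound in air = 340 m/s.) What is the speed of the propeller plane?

41 m/s

f' > f, so the propeller plane is approaching.
f' = f · v/(v − v_s) ⇒ v_s = v · |1 − f/f'|.
v_s = 340 × |1 − 164/186.7| = 340 × 0.1216 ≈ 41 m/s.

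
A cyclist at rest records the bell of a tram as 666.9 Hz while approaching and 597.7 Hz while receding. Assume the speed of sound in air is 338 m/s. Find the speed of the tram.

f₁/f₂ = (v + v_s)/(v − v_s), so v_s = v · (f₁ − f₂)/(f₁ + f₂).
v_s = 338 × (666.9 − 597.7)/(666.9 + 597.7) = 338 × 69.2/1264.6 ≈ 18.5 m/s.

18.5 m/s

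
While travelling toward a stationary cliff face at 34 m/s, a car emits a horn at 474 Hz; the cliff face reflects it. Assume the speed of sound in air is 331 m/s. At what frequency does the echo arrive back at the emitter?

583 Hz

The cliff face receives the sound from a moving source: f₁ = f₀ · v/(v − v_e) = 474 × 331/297 ≈ 528 Hz.
On the return leg the car is a moving observer: f₂ = f₁ · (v + v_e)/v = 528 × 365/331 ≈ 583 Hz.
Equivalently f₂ = f₀ · (v + v_e)/(v − v_e).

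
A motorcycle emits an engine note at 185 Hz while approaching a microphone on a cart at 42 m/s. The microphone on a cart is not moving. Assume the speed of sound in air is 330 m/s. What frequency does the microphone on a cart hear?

212 Hz

With the source moving toward a stationary observer, f' = f · v/(v − v_s).
f' = 185 × 330/(330 − 42) = 185 × 330/288 ≈ 212 Hz.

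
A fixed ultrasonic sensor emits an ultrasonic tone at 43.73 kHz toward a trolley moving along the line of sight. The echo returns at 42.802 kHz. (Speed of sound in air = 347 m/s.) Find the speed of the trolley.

Double Doppler shift off a moving reflector: f₂ = f₀ · (v + u)/(v − u) (u > 0 toward emitter).
Rearranging, u = v · (f₂ − f₀)/(f₂ + f₀) = 347 × -0.928/86.532 ≈ -3.7 m/s.
So the trolley is moving at 3.7 m/s away from the emitter.

3.7 m/s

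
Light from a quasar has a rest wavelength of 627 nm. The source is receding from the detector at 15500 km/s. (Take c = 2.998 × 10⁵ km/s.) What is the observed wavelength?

β = v/c = 15500/299800 = 0.0517.
Relativistic Doppler for wavelength: λ' = λ₀ · √((1 + β)/(1 − β)).
λ' = 627 × √(1.0517/0.9483) = 627 × 1.05311 ≈ 660.3 nm.

660.3 nm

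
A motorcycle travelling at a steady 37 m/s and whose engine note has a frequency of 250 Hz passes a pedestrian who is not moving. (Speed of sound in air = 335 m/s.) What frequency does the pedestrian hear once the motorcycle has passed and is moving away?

225 Hz

Receding: f₂ = f · v/(v + v_s) = 250 × 335/372 ≈ 225 Hz.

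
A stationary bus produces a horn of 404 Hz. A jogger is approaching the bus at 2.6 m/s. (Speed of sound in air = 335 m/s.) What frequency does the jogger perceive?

407 Hz

Only the observer moves, toward the source, so f' = f · (v + v_o)/v.
f' = 404 × (335 + 2.6)/335 = 404 × 337.6/335 ≈ 407 Hz.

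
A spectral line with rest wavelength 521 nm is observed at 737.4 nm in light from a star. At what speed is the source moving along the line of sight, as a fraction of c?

0.334

λ'/λ₀ = 1.4154 > 1 (redshift), so the source is receding.
λ'/λ₀ = √((1 + β)/(1 − β)) for a receding source ⇒ β = (r² − 1)/(r² + 1) with r = λ'/λ₀.
β = (2.0032 − 1)/(2.0032 + 1) ≈ 0.334.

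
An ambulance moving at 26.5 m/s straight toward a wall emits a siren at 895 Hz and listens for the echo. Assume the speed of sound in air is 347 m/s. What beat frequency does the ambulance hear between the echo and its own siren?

The wall receives the sound from a moving source: f₁ = f₀ · v/(v − v_e) = 895 × 347/320.5 ≈ 969.0 Hz.
On the return leg the ambulance is a moving observer: f₂ = f₁ · (v + v_e)/v = 969.0 × 373.5/347 ≈ 1043.0 Hz.
Beat against the emitted tone: |f₂ − f₀| = 2v_e·f₀/(v − v_e) = 2 × 26.5 × 895/320.5 ≈ 148 Hz.

148 Hz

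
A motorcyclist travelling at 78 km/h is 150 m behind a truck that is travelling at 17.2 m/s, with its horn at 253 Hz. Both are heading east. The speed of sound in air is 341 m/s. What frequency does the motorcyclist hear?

78 km/h = 21.67 m/s.
The motorcyclist is behind, so the truck is moving away from it while the motorcyclist is moving toward the truck.
General Doppler shift: f' = f · (v + v_o)/(v + v_s).
f' = 253 × (341 + 21.67)/(341 + 17.2) = 253 × 362.67/358.2 ≈ 256 Hz.

256 Hz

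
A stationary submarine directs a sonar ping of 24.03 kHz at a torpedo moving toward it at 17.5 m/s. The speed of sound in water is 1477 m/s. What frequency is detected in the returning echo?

24.6 kHz

The torpedo first receives the wave as a moving observer: f₁ = f₀ · (v + u)/v = 24.03 × (1477 + 17.5)/1477 ≈ 24.3 kHz.
The reflection then acts as a moving source: f₂ = f₁ · v/(v − u) ≈ 24.6 kHz.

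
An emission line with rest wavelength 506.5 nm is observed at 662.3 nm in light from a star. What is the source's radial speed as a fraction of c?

0.262c

λ'/λ₀ = 1.3076 > 1 (redshift), so the source is receding.
λ'/λ₀ = √((1 + β)/(1 − β)) for a receding source ⇒ β = (r² − 1)/(r² + 1) with r = λ'/λ₀.
β = (1.7098 − 1)/(1.7098 + 1) ≈ 0.262.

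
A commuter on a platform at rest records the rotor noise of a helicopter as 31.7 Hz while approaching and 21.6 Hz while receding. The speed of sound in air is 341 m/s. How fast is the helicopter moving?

f₁/f₂ = (v + v_s)/(v − v_s), so v_s = v · (f₁ − f₂)/(f₁ + f₂).
v_s = 341 × (31.7 − 21.6)/(31.7 + 21.6) = 341 × 10.1/53.3 ≈ 65 m/s.

65 m/s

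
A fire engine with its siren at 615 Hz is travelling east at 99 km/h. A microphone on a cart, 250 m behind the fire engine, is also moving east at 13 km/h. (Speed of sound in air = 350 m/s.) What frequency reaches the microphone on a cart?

576 Hz

99 km/h = 27.5 m/s; 13 km/h = 3.611 m/s.
The microphone on a cart is behind, so the fire engine is moving away from it while the microphone on a cart is moving toward the fire engine.
Both move, so f' = f · (v + v_o)/(v + v_s).
f' = 615 × (350 + 3.611)/(350 + 27.5) = 615 × 353.61/377.5 ≈ 576 Hz.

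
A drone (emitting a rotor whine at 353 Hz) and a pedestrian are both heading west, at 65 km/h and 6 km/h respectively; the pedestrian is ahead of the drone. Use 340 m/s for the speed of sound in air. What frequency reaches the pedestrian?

371 Hz

65 km/h = 18.06 m/s; 6 km/h = 1.667 m/s.
The pedestrian is ahead, so the drone is moving toward it while the pedestrian is moving away from the drone.
General Doppler shift: f' = f · (v − v_o)/(v − v_s).
f' = 353 × (340 − 1.667)/(340 − 18.06) = 353 × 338.33/321.94 ≈ 371 Hz.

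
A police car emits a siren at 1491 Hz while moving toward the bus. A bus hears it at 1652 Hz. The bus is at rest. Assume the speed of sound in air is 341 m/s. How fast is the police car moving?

f' = f · v/(v − v_s) ⇒ v_s = v · |1 − f/f'|.
v_s = 341 × |1 − 1491/1652| = 341 × 0.09746 ≈ 33 m/s.

33 m/s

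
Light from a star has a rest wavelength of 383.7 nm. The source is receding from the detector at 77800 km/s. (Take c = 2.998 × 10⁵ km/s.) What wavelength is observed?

β = v/c = 77800/299800 = 0.2595.
Relativistic Doppler for wavelength: λ' = λ₀ · √((1 + β)/(1 − β)).
λ' = 383.7 × √(1.2595/0.7405) = 383.7 × 1.30419 ≈ 500.4 nm.

500.4 nm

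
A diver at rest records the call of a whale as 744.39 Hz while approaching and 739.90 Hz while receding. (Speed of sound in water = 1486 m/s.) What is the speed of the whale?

f₁/f₂ = (v + v_s)/(v − v_s), so v_s = v · (f₁ − f₂)/(f₁ + f₂).
v_s = 1486 × (744.39 − 739.90)/(744.39 + 739.90) = 1486 × 4.49/1484.29 ≈ 4.5 m/s.

4.5 m/s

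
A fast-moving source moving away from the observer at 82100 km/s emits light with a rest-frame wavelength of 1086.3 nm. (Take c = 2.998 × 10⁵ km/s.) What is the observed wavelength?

β = v/c = 82100/299800 = 0.2738.
Relativistic Doppler for wavelength: λ' = λ₀ · √((1 + β)/(1 − β)).
λ' = 1086.3 × √(1.2738/0.7262) = 1086.3 × 1.32448 ≈ 1438.8 nm.

1438.8 nm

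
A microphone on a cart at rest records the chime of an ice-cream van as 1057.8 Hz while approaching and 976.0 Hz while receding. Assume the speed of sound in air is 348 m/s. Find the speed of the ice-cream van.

14.0 m/s

f₁/f₂ = (v + v_s)/(v − v_s), so v_s = v · (f₁ − f₂)/(f₁ + f₂).
v_s = 348 × (1057.8 − 976.0)/(1057.8 + 976.0) = 348 × 81.8/2033.8 ≈ 14.0 m/s.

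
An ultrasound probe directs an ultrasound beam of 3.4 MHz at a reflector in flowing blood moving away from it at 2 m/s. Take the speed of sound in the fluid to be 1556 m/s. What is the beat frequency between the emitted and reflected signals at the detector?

The reflector in flowing blood first receives the wave as a moving observer: f₁ = f₀ · (v − u)/v = 3.4 × (1556 − 2)/1556 ≈ 3.39563 MHz.
The reflection then acts as a moving source: f₂ = f₁ · v/(v + u) ≈ 3.39127 MHz.
Equivalently f₂ = f₀ · (v − u)/(v + u).
Beat frequency (with f₀ = 3400000 Hz): |f₂ − f₀| = 2u·f₀/(v + u) = 2 × 2 × 3400000/1558 ≈ 8729 Hz.

8729 Hz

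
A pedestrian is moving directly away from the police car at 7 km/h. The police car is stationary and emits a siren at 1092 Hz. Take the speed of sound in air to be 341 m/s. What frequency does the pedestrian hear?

7 km/h = 1.944 m/s.
Only the observer moves, away from the source, so f' = f · (v − v_o)/v.
f' = 1092 × (341 − 1.944)/341 = 1092 × 339.06/341 ≈ 1086 Hz.

1086 Hz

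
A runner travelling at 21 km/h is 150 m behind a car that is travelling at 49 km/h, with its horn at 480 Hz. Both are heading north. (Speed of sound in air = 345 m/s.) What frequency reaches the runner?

49 km/h = 13.61 m/s; 21 km/h = 5.833 m/s.
The runner is behind, so the car is moving away from it while the runner is moving toward the car.
General Doppler shift: f' = f · (v + v_o)/(v + v_s).
f' = 480 × (345 + 5.833)/(345 + 13.61) = 480 × 350.83/358.61 ≈ 470 Hz.

470 Hz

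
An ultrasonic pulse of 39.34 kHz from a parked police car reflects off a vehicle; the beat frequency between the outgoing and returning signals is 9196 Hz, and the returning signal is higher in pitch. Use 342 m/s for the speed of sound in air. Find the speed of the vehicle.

36 m/s

Double Doppler shift off a moving reflector: f₂ = f₀ · (v + u)/(v − u) (u > 0 toward emitter).
Returning signal is higher, so f₂ = f₀ + Δf = 39340 + 9196 = 48536 Hz.
Rearranging, u = v · (f₂ − f₀)/(f₂ + f₀) = 342 × 9196/87876 ≈ 36 m/s.
So the vehicle is moving at 36 m/s toward the emitter.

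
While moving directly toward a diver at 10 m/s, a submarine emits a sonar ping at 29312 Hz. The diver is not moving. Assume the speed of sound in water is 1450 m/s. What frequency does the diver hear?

29516 Hz

With the source moving toward a stationary observer, f' = f · v/(v − v_s).
f' = 29312 × 1450/(1450 − 10) = 29312 × 1450/1440 ≈ 29516 Hz.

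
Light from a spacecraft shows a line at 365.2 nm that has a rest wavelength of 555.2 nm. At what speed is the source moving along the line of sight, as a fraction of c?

λ'/λ₀ = 0.6578 < 1 (blueshift), so the source is approaching.
λ'/λ₀ = √((1 − β)/(1 + β)) for an approaching source ⇒ β = (1 − r²)/(1 + r²) with r = λ'/λ₀.
β = (1 − 0.4327)/(1 + 0.4327) ≈ 0.396.

0.396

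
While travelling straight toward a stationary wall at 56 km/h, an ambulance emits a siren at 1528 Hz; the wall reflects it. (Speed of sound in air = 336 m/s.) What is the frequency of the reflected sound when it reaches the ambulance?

1676 Hz

56 km/h = 15.56 m/s.
The wall receives the sound from a moving source: f₁ = f₀ · v/(v − v_e) = 1528 × 336/320.44 ≈ 1602 Hz.
On the return leg the ambulance is a moving observer: f₂ = f₁ · (v + v_e)/v = 1602 × 351.56/336 ≈ 1676 Hz.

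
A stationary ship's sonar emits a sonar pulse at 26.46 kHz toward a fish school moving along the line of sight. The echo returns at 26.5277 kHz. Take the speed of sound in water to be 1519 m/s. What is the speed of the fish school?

Double Doppler shift off a moving reflector: f₂ = f₀ · (v + u)/(v − u) (u > 0 toward emitter).
Rearranging, u = v · (f₂ − f₀)/(f₂ + f₀) = 1519 × 0.0677/52.9877 ≈ 1.94 m/s.
So the fish school is moving at 1.94 m/s toward the emitter.

1.94 m/s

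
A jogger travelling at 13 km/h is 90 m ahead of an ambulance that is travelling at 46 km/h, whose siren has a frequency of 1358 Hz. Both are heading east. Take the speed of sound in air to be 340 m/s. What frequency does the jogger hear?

1396 Hz

46 km/h = 12.78 m/s; 13 km/h = 3.611 m/s.
The jogger is ahead, so the ambulance is moving toward it while the jogger is moving away from the ambulance.
General Doppler shift: f' = f · (v − v_o)/(v − v_s).
f' = 1358 × (340 − 3.611)/(340 − 12.78) = 1358 × 336.39/327.22 ≈ 1396 Hz.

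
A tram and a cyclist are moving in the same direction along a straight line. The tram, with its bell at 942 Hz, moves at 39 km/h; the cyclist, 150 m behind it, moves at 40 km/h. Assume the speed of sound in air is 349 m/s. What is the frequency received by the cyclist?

943 Hz

39 km/h = 10.83 m/s; 40 km/h = 11.11 m/s.
The cyclist is behind, so the tram is moving away from it while the cyclist is moving toward the tram.
Both move, so f' = f · (v + v_o)/(v + v_s).
f' = 942 × (349 + 11.11)/(349 + 10.83) = 942 × 360.11/359.83 ≈ 943 Hz.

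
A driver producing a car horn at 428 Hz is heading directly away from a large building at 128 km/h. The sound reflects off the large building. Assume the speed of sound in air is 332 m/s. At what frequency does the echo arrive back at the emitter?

128 km/h = 35.56 m/s.
The large building receives the sound from a moving source: f₁ = f₀ · v/(v + v_e) = 428 × 332/367.56 ≈ 387 Hz.
On the return leg the driver is a moving observer: f₂ = f₁ · (v − v_e)/v = 387 × 296.44/332 ≈ 345 Hz.
Equivalently f₂ = f₀ · (v − v_e)/(v + v_e).

345 Hz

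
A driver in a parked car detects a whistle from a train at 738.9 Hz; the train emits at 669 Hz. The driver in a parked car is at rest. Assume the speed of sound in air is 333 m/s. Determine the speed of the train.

32 m/s

f' > f, so the train is approaching.
f' = f · v/(v − v_s) ⇒ v_s = v · |1 − f/f'|.
v_s = 333 × |1 − 669/738.9| = 333 × 0.0946 ≈ 32 m/s.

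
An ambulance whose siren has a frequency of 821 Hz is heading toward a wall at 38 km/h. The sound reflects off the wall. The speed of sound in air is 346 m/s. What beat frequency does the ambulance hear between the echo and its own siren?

51.7 Hz

38 km/h = 10.56 m/s.
The wall receives the sound from a moving source: f₁ = f₀ · v/(v − v_e) = 821 × 346/335.44 ≈ 846.8 Hz.
On the return leg the ambulance is a moving observer: f₂ = f₁ · (v + v_e)/v = 846.8 × 356.56/346 ≈ 872.7 Hz.
Equivalently f₂ = f₀ · (v + v_e)/(v − v_e).
Beat against the emitted tone: |f₂ − f₀| = 2v_e·f₀/(v − v_e) = 2 × 10.56 × 821/335.44 ≈ 51.7 Hz.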